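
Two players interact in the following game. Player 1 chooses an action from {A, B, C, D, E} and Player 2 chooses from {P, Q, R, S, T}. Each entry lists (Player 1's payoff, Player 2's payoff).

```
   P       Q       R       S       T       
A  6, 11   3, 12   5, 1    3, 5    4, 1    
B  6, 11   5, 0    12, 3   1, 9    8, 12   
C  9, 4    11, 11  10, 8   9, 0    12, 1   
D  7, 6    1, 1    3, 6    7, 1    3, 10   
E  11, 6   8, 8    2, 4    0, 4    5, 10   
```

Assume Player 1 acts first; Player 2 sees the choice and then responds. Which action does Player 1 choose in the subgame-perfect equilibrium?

Solve by backward induction (Player 1 leads).
- A: Player 2 compares 11, 12, 1, 5, 1 and picks Q; Player 1 would get 3.
- B: Player 2 compares 11, 0, 3, 9, 12 and picks T; Player 1 would get 8.
- C: Player 2 compares 4, 11, 8, 0, 1 and picks Q; Player 1 would get 11.
- D: Player 2 compares 6, 1, 6, 1, 10 and picks T; Player 1 would get 3.
- E: Player 2 compares 6, 8, 4, 4, 10 and picks T; Player 1 would get 5.
Player 1's induced payoffs are 3, 8, 11, 3, 5, so Player 1 commits to C. Subgame-perfect outcome: (C, Q) with payoffs (11, 11).

C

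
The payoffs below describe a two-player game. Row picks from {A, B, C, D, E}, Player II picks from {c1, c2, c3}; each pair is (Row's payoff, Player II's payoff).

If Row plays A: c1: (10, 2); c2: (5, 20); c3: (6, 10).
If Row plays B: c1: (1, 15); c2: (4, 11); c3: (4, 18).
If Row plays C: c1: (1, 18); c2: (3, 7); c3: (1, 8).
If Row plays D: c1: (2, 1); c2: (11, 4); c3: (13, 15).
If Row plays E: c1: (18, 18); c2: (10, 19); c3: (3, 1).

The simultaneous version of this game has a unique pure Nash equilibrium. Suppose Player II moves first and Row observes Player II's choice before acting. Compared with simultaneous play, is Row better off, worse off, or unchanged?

Row best-responds to each possible Player II move:
- c1: BR = E, leader payoff 18.
- c2: BR = D, leader payoff 4.
- c3: BR = D, leader payoff 15.
Among 18, 4, 15, the best is 18 at c1. Subgame-perfect outcome: (E, c1) with payoffs (18, 18).
Now find the simultaneous Nash equilibrium.
Row's best replies: c1→E; c2→D; c3→D.
Player II's best replies: A→c2; B→c3; C→c1; D→c3; E→c2.
Only (D, c3) has each player best-responding; Nash payoffs (13, 15).
Row earns 18 sequentially versus 13 at the Nash outcome: better off.

better off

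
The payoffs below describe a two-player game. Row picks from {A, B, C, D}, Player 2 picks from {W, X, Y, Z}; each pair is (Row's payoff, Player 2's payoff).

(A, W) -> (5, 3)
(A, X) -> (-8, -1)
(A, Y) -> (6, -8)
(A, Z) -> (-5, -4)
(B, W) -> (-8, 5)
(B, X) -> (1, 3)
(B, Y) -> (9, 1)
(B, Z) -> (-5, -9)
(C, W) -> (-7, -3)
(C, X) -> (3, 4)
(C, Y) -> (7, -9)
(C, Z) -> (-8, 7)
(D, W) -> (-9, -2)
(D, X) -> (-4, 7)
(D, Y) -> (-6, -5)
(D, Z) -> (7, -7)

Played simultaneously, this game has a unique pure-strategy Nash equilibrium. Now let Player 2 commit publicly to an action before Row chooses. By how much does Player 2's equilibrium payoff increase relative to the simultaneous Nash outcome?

1

Solve by backward induction (Player 2 leads).
- W: BR = A, leader payoff 3.
- X: BR = C, leader payoff 4.
- Y: BR = B, leader payoff 1.
- Z: BR = D, leader payoff -7.
Maximizing over 3, 4, 1, -7, Player 2 chooses X. Subgame-perfect outcome: (C, X) with payoffs (3, 4).
Now find the simultaneous Nash equilibrium.
Row's best replies: W→A; X→C; Y→B; Z→D.
Player 2's best replies: A→W; B→W; C→Z; D→X.
Only (A, W) has each player best-responding; Nash payoffs (5, 3).
Player 2's commitment gain: 4 − 3 = 1.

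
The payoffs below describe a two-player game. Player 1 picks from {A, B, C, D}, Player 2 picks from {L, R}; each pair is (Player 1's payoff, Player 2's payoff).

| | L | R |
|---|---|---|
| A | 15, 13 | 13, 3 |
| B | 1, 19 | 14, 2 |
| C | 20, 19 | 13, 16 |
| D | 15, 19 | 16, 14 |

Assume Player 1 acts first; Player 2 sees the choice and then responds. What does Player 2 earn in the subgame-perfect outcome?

Player 2 best-responds to each possible Player 1 move:
- A: BR = L, leader payoff 15.
- B: BR = L, leader payoff 1.
- C: BR = L, leader payoff 20.
- D: BR = L, leader payoff 15.
Player 1's induced payoffs are 15, 1, 20, 15, so Player 1 commits to C. Subgame-perfect outcome: (C, L) with payoffs (20, 19).

19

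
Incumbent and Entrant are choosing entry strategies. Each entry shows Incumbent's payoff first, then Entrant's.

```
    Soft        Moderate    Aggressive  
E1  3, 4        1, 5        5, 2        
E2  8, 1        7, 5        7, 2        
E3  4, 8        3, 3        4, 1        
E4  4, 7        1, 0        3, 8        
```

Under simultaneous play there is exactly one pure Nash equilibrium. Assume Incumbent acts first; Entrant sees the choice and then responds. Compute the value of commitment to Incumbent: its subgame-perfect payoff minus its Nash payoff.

0

Work backward from Entrant's decision.
- E1: BR = Moderate, leader payoff 1.
- E2: BR = Moderate, leader payoff 7.
- E3: BR = Soft, leader payoff 4.
- E4: BR = Aggressive, leader payoff 3.
Among 1, 7, 4, 3, the best is 7 at E2. Subgame-perfect outcome: (E2, Moderate) with payoffs (7, 5).
Now find the simultaneous Nash equilibrium.
Incumbent's best replies: Soft→E2; Moderate→E2; Aggressive→E2.
Entrant's best replies: E1→Moderate; E2→Moderate; E3→Soft; E4→Aggressive.
Only (E2, Moderate) has each player best-responding; Nash payoffs (7, 5).
Incumbent's commitment gain: 7 − 7 = 0.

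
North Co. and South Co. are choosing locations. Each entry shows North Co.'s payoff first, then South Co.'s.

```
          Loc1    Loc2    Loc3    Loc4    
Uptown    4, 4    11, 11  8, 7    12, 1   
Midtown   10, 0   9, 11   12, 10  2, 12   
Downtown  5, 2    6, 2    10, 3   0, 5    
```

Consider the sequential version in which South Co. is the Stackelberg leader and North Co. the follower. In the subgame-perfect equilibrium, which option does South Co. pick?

North Co. best-responds to each possible South Co. move:
- Loc1: BR = Midtown, leader payoff 0.
- Loc2: BR = Uptown, leader payoff 11.
- Loc3: BR = Midtown, leader payoff 10.
- Loc4: BR = Uptown, leader payoff 1.
South Co.'s induced payoffs are 0, 11, 10, 1, so South Co. commits to Loc2. Subgame-perfect outcome: (Uptown, Loc2) with payoffs (11, 11).

Loc2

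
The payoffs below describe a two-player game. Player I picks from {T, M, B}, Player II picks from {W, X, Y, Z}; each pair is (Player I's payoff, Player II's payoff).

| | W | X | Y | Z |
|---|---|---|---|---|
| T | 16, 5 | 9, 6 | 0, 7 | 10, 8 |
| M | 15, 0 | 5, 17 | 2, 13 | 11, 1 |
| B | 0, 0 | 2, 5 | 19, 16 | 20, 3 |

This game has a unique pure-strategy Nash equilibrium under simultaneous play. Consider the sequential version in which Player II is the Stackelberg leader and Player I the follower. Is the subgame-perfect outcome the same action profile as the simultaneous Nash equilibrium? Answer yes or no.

Player I best-responds to each possible Player II move:
- W: Player I compares 16, 15, 0 and picks T; Player II would get 5.
- X: Player I compares 9, 5, 2 and picks T; Player II would get 6.
- Y: Player I compares 0, 2, 19 and picks B; Player II would get 16.
- Z: Player I compares 10, 11, 20 and picks B; Player II would get 3.
Maximizing over 5, 6, 16, 3, Player II chooses Y. Subgame-perfect outcome: (B, Y) with payoffs (19, 16).
Now find the simultaneous Nash equilibrium.
Player I's best replies: W→T; X→T; Y→B; Z→B.
Player II's best replies: T→Z; M→X; B→Y.
Only (B, Y) has each player best-responding; Nash payoffs (19, 16).
Sequential outcome (B, Y) coincides with the Nash profile (B, Y).

yes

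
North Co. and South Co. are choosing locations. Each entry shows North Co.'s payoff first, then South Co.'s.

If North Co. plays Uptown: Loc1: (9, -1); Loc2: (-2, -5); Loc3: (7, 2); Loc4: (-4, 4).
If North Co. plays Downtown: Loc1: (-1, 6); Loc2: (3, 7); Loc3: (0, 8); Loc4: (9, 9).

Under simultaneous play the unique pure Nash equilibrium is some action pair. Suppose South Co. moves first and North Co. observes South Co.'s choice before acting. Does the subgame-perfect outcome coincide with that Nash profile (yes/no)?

yes

North Co. best-responds to each possible South Co. move:
- Loc1 → North Co. plays Uptown (best of 9, -1); South Co. gets -1.
- Loc2 → North Co. plays Downtown (best of -2, 3); South Co. gets 7.
- Loc3 → North Co. plays Uptown (best of 7, 0); South Co. gets 2.
- Loc4 → North Co. plays Downtown (best of -4, 9); South Co. gets 9.
South Co.'s induced payoffs are -1, 7, 2, 9, so South Co. commits to Loc4. Subgame-perfect outcome: (Downtown, Loc4) with payoffs (9, 9).
For the simultaneous game, intersect best replies.
North Co.'s best replies: Loc1→Uptown; Loc2→Downtown; Loc3→Uptown; Loc4→Downtown.
South Co.'s best replies: Uptown→Loc4; Downtown→Loc4.
The unique mutual best reply is (Downtown, Loc4), giving (9, 9).
Sequential outcome (Downtown, Loc4) coincides with the Nash profile (Downtown, Loc4).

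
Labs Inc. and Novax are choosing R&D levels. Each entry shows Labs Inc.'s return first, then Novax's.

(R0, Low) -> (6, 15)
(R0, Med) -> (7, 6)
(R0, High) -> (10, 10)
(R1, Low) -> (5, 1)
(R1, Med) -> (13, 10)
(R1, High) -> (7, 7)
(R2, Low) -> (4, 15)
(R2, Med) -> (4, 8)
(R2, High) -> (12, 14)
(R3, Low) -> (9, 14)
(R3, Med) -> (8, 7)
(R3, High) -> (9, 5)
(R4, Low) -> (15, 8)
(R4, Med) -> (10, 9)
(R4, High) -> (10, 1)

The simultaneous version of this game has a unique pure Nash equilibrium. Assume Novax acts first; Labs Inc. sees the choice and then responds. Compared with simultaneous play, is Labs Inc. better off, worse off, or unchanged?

worse off

Backward induction with Novax moving first.
- Low: Labs Inc. compares 6, 5, 4, 9, 15 and picks R4; Novax would get 8.
- Med: Labs Inc. compares 7, 13, 4, 8, 10 and picks R1; Novax would get 10.
- High: Labs Inc. compares 10, 7, 12, 9, 10 and picks R2; Novax would get 14.
Among 8, 10, 14, the best is 14 at High. Subgame-perfect outcome: (R2, High) with payoffs (12, 14).
Now find the simultaneous Nash equilibrium.
Labs Inc.'s best replies: Low→R4; Med→R1; High→R2.
Novax's best replies: R0→Low; R1→Med; R2→Low; R3→Low; R4→Med.
Only (R1, Med) has each player best-responding; Nash payoffs (13, 10).
Labs Inc. earns 12 sequentially versus 13 at the Nash outcome: worse off.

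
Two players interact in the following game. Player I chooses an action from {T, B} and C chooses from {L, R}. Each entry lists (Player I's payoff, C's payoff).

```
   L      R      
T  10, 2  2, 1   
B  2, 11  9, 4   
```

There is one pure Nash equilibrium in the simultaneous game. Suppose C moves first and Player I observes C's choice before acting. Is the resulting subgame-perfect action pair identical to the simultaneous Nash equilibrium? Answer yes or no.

Player I best-responds to each possible C move:
- L → Player I plays T (best of 10, 2); C gets 2.
- R → Player I plays B (best of 2, 9); C gets 4.
Maximizing over 2, 4, C chooses R. Subgame-perfect outcome: (B, R) with payoffs (9, 4).
Under simultaneous play:
Player I's best replies: L→T; R→B.
C's best replies: T→L; B→L.
The unique mutual best reply is (T, L), giving (10, 2).
Sequential outcome (B, R) differs from the Nash profile (T, L).

no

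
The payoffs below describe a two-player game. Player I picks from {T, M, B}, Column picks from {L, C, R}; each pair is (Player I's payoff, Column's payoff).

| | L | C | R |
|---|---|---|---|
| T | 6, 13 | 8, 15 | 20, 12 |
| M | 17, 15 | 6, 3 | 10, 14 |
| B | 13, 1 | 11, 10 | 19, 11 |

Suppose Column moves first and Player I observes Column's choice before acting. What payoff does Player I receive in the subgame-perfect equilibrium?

Solve by backward induction (Column leads).
- L → Player I plays M (best of 6, 17, 13); Column gets 15.
- C → Player I plays B (best of 8, 6, 11); Column gets 10.
- R → Player I plays T (best of 20, 10, 19); Column gets 12.
Column's induced payoffs are 15, 10, 12, so Column commits to L. Subgame-perfect outcome: (M, L) with payoffs (17, 15).

17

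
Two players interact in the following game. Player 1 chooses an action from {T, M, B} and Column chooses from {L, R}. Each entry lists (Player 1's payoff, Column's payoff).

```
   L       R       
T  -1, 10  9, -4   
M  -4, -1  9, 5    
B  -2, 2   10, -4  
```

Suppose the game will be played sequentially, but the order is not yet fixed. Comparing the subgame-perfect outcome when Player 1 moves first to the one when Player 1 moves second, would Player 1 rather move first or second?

If Player 1 leads: Column's best replies are T→L, M→R, B→L; Player 1's induced payoffs -1, 9, -2; outcome (M, R), payoffs (9, 5).
If Column leads: Player 1's best replies are L→T, R→B; Column's induced payoffs 10, -4; outcome (T, L), payoffs (-1, 10).
Player 1 gets 9 moving first and -1 moving second, so Player 1 prefers to move first.

first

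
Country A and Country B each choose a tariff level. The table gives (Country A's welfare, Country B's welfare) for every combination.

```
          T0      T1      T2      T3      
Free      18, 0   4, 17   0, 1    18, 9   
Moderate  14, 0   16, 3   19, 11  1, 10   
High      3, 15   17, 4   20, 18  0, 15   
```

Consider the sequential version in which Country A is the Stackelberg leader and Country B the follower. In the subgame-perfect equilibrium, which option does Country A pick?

Backward induction with Country A moving first.
- Free → Country B plays T1 (best of 0, 17, 1, 9); Country A gets 4.
- Moderate → Country B plays T2 (best of 0, 3, 11, 10); Country A gets 19.
- High → Country B plays T2 (best of 15, 4, 18, 15); Country A gets 20.
Among 4, 19, 20, the best is 20 at High. Subgame-perfect outcome: (High, T2) with payoffs (20, 18).

High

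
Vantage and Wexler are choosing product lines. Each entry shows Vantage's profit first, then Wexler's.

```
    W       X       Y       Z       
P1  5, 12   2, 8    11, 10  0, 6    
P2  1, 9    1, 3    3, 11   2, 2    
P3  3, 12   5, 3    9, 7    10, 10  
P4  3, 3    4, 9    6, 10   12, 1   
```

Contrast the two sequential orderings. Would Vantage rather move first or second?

first

If Vantage leads: Wexler's best replies are P1→W, P2→Y, P3→W, P4→Y; Vantage's induced payoffs 5, 3, 3, 6; outcome (P4, Y), payoffs (6, 10).
If Wexler leads: Vantage's best replies are W→P1, X→P3, Y→P1, Z→P4; Wexler's induced payoffs 12, 3, 10, 1; outcome (P1, W), payoffs (5, 12).
Vantage gets 6 moving first and 5 moving second, so Vantage prefers to move first.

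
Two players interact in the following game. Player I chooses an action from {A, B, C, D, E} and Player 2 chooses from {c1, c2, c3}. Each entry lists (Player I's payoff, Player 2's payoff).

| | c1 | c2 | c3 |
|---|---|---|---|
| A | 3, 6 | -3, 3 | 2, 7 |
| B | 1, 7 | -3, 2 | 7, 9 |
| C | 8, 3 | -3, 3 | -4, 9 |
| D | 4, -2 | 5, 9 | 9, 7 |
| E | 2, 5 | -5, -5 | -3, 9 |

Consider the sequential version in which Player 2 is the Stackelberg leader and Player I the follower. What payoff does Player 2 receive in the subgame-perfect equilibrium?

9

Backward induction with Player 2 moving first.
- c1 → Player I plays C (best of 3, 1, 8, 4, 2); Player 2 gets 3.
- c2 → Player I plays D (best of -3, -3, -3, 5, -5); Player 2 gets 9.
- c3 → Player I plays D (best of 2, 7, -4, 9, -3); Player 2 gets 7.
Player 2's induced payoffs are 3, 9, 7, so Player 2 commits to c2. Subgame-perfect outcome: (D, c2) with payoffs (5, 9).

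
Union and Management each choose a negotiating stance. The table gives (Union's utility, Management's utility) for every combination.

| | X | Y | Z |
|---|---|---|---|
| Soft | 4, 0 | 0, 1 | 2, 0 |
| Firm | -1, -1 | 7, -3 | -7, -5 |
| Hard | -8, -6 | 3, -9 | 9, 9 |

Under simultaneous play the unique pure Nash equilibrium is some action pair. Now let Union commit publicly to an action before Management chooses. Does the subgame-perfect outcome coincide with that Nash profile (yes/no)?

yes

Backward induction with Union moving first.
- Soft → Management plays Y (best of 0, 1, 0); Union gets 0.
- Firm → Management plays X (best of -1, -3, -5); Union gets -1.
- Hard → Management plays Z (best of -6, -9, 9); Union gets 9.
Union's induced payoffs are 0, -1, 9, so Union commits to Hard. Subgame-perfect outcome: (Hard, Z) with payoffs (9, 9).
Under simultaneous play:
Union's best replies: X→Soft; Y→Firm; Z→Hard.
Management's best replies: Soft→Y; Firm→X; Hard→Z.
Only (Hard, Z) has each player best-responding; Nash payoffs (9, 9).
Sequential outcome (Hard, Z) coincides with the Nash profile (Hard, Z).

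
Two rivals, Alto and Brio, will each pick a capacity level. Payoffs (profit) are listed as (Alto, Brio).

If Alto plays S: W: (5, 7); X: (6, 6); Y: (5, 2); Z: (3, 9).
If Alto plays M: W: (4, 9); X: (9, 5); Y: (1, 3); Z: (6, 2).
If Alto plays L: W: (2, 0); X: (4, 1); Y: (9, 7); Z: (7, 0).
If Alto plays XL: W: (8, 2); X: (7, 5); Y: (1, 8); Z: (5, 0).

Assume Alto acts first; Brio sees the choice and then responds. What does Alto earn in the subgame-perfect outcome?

9

Backward induction with Alto moving first.
- S → Brio plays Z (best of 7, 6, 2, 9); Alto gets 3.
- M → Brio plays W (best of 9, 5, 3, 2); Alto gets 4.
- L → Brio plays Y (best of 0, 1, 7, 0); Alto gets 9.
- XL → Brio plays Y (best of 2, 5, 8, 0); Alto gets 1.
Among 3, 4, 9, 1, the best is 9 at L. Subgame-perfect outcome: (L, Y) with payoffs (9, 7).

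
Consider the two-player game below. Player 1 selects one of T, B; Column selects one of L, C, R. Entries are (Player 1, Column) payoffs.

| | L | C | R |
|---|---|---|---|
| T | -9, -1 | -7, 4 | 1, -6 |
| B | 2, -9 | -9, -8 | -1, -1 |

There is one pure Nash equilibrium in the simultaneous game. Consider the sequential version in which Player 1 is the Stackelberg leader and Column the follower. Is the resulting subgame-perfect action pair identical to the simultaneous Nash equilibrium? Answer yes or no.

Column best-responds to each possible Player 1 move:
- T: BR = C, leader payoff -7.
- B: BR = R, leader payoff -1.
Player 1's induced payoffs are -7, -1, so Player 1 commits to B. Subgame-perfect outcome: (B, R) with payoffs (-1, -1).
For the simultaneous game, intersect best replies.
Player 1's best replies: L→B; C→T; R→T.
Column's best replies: T→C; B→R.
Only (T, C) has each player best-responding; Nash payoffs (-7, 4).
Sequential outcome (B, R) differs from the Nash profile (T, C).

no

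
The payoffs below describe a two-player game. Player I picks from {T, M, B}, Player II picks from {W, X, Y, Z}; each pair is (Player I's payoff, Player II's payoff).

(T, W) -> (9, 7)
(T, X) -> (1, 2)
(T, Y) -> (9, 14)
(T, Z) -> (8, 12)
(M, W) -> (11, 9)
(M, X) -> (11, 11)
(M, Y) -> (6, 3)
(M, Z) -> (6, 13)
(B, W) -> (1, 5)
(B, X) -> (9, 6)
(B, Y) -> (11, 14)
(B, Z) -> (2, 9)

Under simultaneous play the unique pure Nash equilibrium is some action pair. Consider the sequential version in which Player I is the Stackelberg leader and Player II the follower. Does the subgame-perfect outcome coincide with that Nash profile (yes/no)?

yes

Player II best-responds to each possible Player I move:
- T: BR = Y, leader payoff 9.
- M: BR = Z, leader payoff 6.
- B: BR = Y, leader payoff 11.
Maximizing over 9, 6, 11, Player I chooses B. Subgame-perfect outcome: (B, Y) with payoffs (11, 14).
Now find the simultaneous Nash equilibrium.
Player I's best replies: W→M; X→M; Y→B; Z→T.
Player II's best replies: T→Y; M→Z; B→Y.
The unique mutual best reply is (B, Y), giving (11, 14).
Sequential outcome (B, Y) coincides with the Nash profile (B, Y).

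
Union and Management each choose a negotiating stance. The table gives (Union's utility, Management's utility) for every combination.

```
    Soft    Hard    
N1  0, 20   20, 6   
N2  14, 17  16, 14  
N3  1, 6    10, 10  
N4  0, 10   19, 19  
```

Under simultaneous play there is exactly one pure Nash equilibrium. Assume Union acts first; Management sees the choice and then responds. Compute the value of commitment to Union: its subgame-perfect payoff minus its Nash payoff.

Management best-responds to each possible Union move:
- N1: BR = Soft, leader payoff 0.
- N2: BR = Soft, leader payoff 14.
- N3: BR = Hard, leader payoff 10.
- N4: BR = Hard, leader payoff 19.
Among 0, 14, 10, 19, the best is 19 at N4. Subgame-perfect outcome: (N4, Hard) with payoffs (19, 19).
Under simultaneous play:
Union's best replies: Soft→N2; Hard→N1.
Management's best replies: N1→Soft; N2→Soft; N3→Hard; N4→Hard.
The unique mutual best reply is (N2, Soft), giving (14, 17).
Union's commitment gain: 19 − 14 = 5.

5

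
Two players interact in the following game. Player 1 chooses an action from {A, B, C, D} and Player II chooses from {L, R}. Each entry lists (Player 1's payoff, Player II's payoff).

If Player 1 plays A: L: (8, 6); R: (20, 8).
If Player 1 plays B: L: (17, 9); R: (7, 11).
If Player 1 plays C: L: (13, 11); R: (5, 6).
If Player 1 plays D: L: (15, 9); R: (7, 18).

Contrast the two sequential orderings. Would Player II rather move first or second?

If Player 1 leads: Player II's best replies are A→R, B→R, C→L, D→R; Player 1's induced payoffs 20, 7, 13, 7; outcome (A, R), payoffs (20, 8).
If Player II leads: Player 1's best replies are L→B, R→A; Player II's induced payoffs 9, 8; outcome (B, L), payoffs (17, 9).
Player II gets 9 moving first and 8 moving second, so Player II prefers to move first.

first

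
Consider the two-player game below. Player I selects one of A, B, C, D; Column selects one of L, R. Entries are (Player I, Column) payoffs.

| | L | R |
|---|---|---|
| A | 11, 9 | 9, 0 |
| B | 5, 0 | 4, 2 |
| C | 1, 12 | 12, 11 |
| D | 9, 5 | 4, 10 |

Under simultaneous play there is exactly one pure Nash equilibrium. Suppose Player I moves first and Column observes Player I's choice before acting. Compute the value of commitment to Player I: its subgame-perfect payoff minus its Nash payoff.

0

Work backward from Column's decision.
- A: Column compares 9, 0 and picks L; Player I would get 11.
- B: Column compares 0, 2 and picks R; Player I would get 4.
- C: Column compares 12, 11 and picks L; Player I would get 1.
- D: Column compares 5, 10 and picks R; Player I would get 4.
Player I's induced payoffs are 11, 4, 1, 4, so Player I commits to A. Subgame-perfect outcome: (A, L) with payoffs (11, 9).
Under simultaneous play:
Player I's best replies: L→A; R→C.
Column's best replies: A→L; B→R; C→L; D→R.
The unique mutual best reply is (A, L), giving (11, 9).
Player I's commitment gain: 11 − 11 = 0.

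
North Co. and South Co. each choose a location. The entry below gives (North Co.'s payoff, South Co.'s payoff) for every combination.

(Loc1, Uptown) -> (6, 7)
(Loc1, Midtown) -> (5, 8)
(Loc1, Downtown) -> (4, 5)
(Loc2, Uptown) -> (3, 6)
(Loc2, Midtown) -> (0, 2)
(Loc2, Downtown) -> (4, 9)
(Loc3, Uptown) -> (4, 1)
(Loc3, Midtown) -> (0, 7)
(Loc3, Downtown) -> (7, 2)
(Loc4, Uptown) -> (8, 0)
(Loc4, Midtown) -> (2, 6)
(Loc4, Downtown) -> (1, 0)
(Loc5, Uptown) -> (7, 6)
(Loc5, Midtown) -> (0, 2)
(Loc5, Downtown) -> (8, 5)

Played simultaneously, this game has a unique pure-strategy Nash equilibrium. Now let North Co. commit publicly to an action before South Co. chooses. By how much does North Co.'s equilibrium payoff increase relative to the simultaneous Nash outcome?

2

South Co. best-responds to each possible North Co. move:
- Loc1: BR = Midtown, leader payoff 5.
- Loc2: BR = Downtown, leader payoff 4.
- Loc3: BR = Midtown, leader payoff 0.
- Loc4: BR = Midtown, leader payoff 2.
- Loc5: BR = Uptown, leader payoff 7.
North Co.'s induced payoffs are 5, 4, 0, 2, 7, so North Co. commits to Loc5. Subgame-perfect outcome: (Loc5, Uptown) with payoffs (7, 6).
Under simultaneous play:
North Co.'s best replies: Uptown→Loc4; Midtown→Loc1; Downtown→Loc5.
South Co.'s best replies: Loc1→Midtown; Loc2→Downtown; Loc3→Midtown; Loc4→Midtown; Loc5→Uptown.
The unique mutual best reply is (Loc1, Midtown), giving (5, 8).
North Co.'s commitment gain: 7 − 5 = 2.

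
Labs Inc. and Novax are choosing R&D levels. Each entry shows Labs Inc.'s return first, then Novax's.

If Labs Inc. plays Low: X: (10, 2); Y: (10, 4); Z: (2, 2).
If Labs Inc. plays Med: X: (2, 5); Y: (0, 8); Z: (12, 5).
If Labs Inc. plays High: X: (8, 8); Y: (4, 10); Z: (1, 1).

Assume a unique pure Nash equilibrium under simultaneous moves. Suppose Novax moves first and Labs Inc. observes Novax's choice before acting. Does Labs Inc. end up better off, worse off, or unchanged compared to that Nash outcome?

better off

Labs Inc. best-responds to each possible Novax move:
- X → Labs Inc. plays Low (best of 10, 2, 8); Novax gets 2.
- Y → Labs Inc. plays Low (best of 10, 0, 4); Novax gets 4.
- Z → Labs Inc. plays Med (best of 2, 12, 1); Novax gets 5.
Maximizing over 2, 4, 5, Novax chooses Z. Subgame-perfect outcome: (Med, Z) with payoffs (12, 5).
For the simultaneous game, intersect best replies.
Labs Inc.'s best replies: X→Low; Y→Low; Z→Med.
Novax's best replies: Low→Y; Med→Y; High→Y.
Only (Low, Y) has each player best-responding; Nash payoffs (10, 4).
Labs Inc. earns 12 sequentially versus 10 at the Nash outcome: better off.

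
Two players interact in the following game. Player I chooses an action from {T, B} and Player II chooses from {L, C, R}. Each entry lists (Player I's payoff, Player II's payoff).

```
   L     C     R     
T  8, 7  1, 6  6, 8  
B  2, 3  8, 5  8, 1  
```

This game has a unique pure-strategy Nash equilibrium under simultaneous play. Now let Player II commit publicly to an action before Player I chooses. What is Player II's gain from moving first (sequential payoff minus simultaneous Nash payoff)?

Backward induction with Player II moving first.
- L → Player I plays T (best of 8, 2); Player II gets 7.
- C → Player I plays B (best of 1, 8); Player II gets 5.
- R → Player I plays B (best of 6, 8); Player II gets 1.
Player II's induced payoffs are 7, 5, 1, so Player II commits to L. Subgame-perfect outcome: (T, L) with payoffs (8, 7).
For the simultaneous game, intersect best replies.
Player I's best replies: L→T; C→B; R→B.
Player II's best replies: T→R; B→C.
Only (B, C) has each player best-responding; Nash payoffs (8, 5).
Player II's commitment gain: 7 − 5 = 2.

2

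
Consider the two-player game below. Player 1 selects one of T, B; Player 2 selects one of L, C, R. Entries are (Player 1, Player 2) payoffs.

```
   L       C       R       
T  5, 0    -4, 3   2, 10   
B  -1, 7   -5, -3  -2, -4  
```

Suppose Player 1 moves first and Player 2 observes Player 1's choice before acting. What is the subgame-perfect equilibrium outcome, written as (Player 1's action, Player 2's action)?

Solve by backward induction (Player 1 leads).
- T: BR = R, leader payoff 2.
- B: BR = L, leader payoff -1.
Maximizing over 2, -1, Player 1 chooses T. Subgame-perfect outcome: (T, R) with payoffs (2, 10).

(T, R)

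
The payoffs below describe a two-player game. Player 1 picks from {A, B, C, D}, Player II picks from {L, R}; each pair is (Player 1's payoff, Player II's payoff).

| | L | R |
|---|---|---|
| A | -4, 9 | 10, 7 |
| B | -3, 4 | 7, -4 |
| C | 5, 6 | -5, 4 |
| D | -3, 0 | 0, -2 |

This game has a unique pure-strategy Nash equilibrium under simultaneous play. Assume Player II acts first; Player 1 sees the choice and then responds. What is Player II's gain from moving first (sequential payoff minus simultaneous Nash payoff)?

1

Work backward from Player 1's decision.
- L: BR = C, leader payoff 6.
- R: BR = A, leader payoff 7.
Among 6, 7, the best is 7 at R. Subgame-perfect outcome: (A, R) with payoffs (10, 7).
For the simultaneous game, intersect best replies.
Player 1's best replies: L→C; R→A.
Player II's best replies: A→L; B→L; C→L; D→L.
Only (C, L) has each player best-responding; Nash payoffs (5, 6).
Player II's commitment gain: 7 − 6 = 1.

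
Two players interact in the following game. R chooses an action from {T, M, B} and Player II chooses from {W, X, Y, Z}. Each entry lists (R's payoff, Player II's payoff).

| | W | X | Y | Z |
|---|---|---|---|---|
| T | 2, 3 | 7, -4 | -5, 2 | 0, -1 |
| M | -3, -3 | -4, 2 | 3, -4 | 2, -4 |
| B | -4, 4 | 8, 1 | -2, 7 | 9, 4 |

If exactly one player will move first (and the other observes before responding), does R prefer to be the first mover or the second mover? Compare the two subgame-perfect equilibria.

second

If R leads: Player II's best replies are T→W, M→X, B→Y; R's induced payoffs 2, -4, -2; outcome (T, W), payoffs (2, 3).
If Player II leads: R's best replies are W→T, X→B, Y→M, Z→B; Player II's induced payoffs 3, 1, -4, 4; outcome (B, Z), payoffs (9, 4).
R gets 2 moving first and 9 moving second, so R prefers to move second.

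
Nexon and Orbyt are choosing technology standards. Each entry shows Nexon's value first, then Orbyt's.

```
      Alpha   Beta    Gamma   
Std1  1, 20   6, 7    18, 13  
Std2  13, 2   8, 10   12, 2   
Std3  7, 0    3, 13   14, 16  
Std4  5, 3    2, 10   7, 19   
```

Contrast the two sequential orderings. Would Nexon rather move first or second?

If Nexon leads: Orbyt's best replies are Std1→Alpha, Std2→Beta, Std3→Gamma, Std4→Gamma; Nexon's induced payoffs 1, 8, 14, 7; outcome (Std3, Gamma), payoffs (14, 16).
If Orbyt leads: Nexon's best replies are Alpha→Std2, Beta→Std2, Gamma→Std1; Orbyt's induced payoffs 2, 10, 13; outcome (Std1, Gamma), payoffs (18, 13).
Nexon gets 14 moving first and 18 moving second, so Nexon prefers to move second.

second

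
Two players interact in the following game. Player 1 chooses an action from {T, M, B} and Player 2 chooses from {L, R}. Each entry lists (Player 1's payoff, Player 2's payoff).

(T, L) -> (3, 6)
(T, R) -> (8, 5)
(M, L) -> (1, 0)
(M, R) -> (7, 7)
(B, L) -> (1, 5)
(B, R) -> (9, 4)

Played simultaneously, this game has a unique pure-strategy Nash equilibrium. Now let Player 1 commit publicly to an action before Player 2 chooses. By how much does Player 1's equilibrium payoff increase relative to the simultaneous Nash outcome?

Backward induction with Player 1 moving first.
- T: Player 2 compares 6, 5 and picks L; Player 1 would get 3.
- M: Player 2 compares 0, 7 and picks R; Player 1 would get 7.
- B: Player 2 compares 5, 4 and picks L; Player 1 would get 1.
Among 3, 7, 1, the best is 7 at M. Subgame-perfect outcome: (M, R) with payoffs (7, 7).
For the simultaneous game, intersect best replies.
Player 1's best replies: L→T; R→B.
Player 2's best replies: T→L; M→R; B→L.
The unique mutual best reply is (T, L), giving (3, 6).
Player 1's commitment gain: 7 − 3 = 4.

4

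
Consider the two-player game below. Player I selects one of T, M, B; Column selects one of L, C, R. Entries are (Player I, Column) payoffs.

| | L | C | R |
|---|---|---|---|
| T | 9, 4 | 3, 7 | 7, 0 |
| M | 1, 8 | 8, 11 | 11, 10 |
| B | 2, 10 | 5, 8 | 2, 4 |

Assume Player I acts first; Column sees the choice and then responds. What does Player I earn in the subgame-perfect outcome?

8

Column best-responds to each possible Player I move:
- T → Column plays C (best of 4, 7, 0); Player I gets 3.
- M → Column plays C (best of 8, 11, 10); Player I gets 8.
- B → Column plays L (best of 10, 8, 4); Player I gets 2.
Maximizing over 3, 8, 2, Player I chooses M. Subgame-perfect outcome: (M, C) with payoffs (8, 11).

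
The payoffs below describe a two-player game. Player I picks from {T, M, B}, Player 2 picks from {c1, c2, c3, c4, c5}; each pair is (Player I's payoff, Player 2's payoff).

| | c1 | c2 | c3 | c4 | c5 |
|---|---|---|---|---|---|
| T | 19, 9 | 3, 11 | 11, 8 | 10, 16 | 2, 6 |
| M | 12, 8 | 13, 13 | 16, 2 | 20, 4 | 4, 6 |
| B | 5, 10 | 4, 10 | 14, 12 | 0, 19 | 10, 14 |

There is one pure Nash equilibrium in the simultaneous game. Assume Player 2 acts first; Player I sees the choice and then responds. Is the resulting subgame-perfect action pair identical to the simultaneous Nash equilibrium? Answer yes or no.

Work backward from Player I's decision.
- c1: Player I compares 19, 12, 5 and picks T; Player 2 would get 9.
- c2: Player I compares 3, 13, 4 and picks M; Player 2 would get 13.
- c3: Player I compares 11, 16, 14 and picks M; Player 2 would get 2.
- c4: Player I compares 10, 20, 0 and picks M; Player 2 would get 4.
- c5: Player I compares 2, 4, 10 and picks B; Player 2 would get 14.
Among 9, 13, 2, 4, 14, the best is 14 at c5. Subgame-perfect outcome: (B, c5) with payoffs (10, 14).
Now find the simultaneous Nash equilibrium.
Player I's best replies: c1→T; c2→M; c3→M; c4→M; c5→B.
Player 2's best replies: T→c4; M→c2; B→c4.
The unique mutual best reply is (M, c2), giving (13, 13).
Sequential outcome (B, c5) differs from the Nash profile (M, c2).

no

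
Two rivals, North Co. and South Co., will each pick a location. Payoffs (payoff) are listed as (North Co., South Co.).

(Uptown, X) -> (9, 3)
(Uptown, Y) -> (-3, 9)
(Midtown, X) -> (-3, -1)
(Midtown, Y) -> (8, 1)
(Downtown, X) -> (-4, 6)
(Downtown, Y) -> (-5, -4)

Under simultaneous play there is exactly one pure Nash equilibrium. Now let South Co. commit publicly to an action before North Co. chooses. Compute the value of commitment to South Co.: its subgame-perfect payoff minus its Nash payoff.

North Co. best-responds to each possible South Co. move:
- X: North Co. compares 9, -3, -4 and picks Uptown; South Co. would get 3.
- Y: North Co. compares -3, 8, -5 and picks Midtown; South Co. would get 1.
South Co.'s induced payoffs are 3, 1, so South Co. commits to X. Subgame-perfect outcome: (Uptown, X) with payoffs (9, 3).
For the simultaneous game, intersect best replies.
North Co.'s best replies: X→Uptown; Y→Midtown.
South Co.'s best replies: Uptown→Y; Midtown→Y; Downtown→X.
Only (Midtown, Y) has each player best-responding; Nash payoffs (8, 1).
South Co.'s commitment gain: 3 − 1 = 2.

2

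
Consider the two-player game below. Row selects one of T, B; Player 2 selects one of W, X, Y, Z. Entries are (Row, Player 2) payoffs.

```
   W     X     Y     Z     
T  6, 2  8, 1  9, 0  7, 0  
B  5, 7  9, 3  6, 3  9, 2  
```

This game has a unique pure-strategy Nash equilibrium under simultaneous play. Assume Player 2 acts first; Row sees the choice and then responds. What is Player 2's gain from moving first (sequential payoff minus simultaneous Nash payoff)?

Row best-responds to each possible Player 2 move:
- W: BR = T, leader payoff 2.
- X: BR = B, leader payoff 3.
- Y: BR = T, leader payoff 0.
- Z: BR = B, leader payoff 2.
Maximizing over 2, 3, 0, 2, Player 2 chooses X. Subgame-perfect outcome: (B, X) with payoffs (9, 3).
For the simultaneous game, intersect best replies.
Row's best replies: W→T; X→B; Y→T; Z→B.
Player 2's best replies: T→W; B→W.
Only (T, W) has each player best-responding; Nash payoffs (6, 2).
Player 2's commitment gain: 3 − 2 = 1.

1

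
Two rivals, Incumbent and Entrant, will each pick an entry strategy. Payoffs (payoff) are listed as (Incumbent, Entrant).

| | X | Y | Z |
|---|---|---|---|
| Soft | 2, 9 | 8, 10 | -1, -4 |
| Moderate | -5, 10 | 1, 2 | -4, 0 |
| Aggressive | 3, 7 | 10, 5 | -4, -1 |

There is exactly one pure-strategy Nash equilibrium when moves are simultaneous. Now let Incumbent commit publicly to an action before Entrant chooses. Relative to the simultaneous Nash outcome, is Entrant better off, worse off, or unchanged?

better off

Solve by backward induction (Incumbent leads).
- Soft: BR = Y, leader payoff 8.
- Moderate: BR = X, leader payoff -5.
- Aggressive: BR = X, leader payoff 3.
Incumbent's induced payoffs are 8, -5, 3, so Incumbent commits to Soft. Subgame-perfect outcome: (Soft, Y) with payoffs (8, 10).
Under simultaneous play:
Incumbent's best replies: X→Aggressive; Y→Aggressive; Z→Soft.
Entrant's best replies: Soft→Y; Moderate→X; Aggressive→X.
The unique mutual best reply is (Aggressive, X), giving (3, 7).
Entrant earns 10 sequentially versus 7 at the Nash outcome: better off.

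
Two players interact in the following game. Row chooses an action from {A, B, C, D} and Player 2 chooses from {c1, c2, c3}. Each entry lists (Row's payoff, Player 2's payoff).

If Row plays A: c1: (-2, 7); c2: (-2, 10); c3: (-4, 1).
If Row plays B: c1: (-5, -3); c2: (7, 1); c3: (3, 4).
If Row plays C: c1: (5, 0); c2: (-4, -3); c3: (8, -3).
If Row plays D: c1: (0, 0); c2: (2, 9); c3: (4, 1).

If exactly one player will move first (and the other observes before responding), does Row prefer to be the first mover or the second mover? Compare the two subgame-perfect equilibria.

second

If Row leads: Player 2's best replies are A→c2, B→c3, C→c1, D→c2; Row's induced payoffs -2, 3, 5, 2; outcome (C, c1), payoffs (5, 0).
If Player 2 leads: Row's best replies are c1→C, c2→B, c3→C; Player 2's induced payoffs 0, 1, -3; outcome (B, c2), payoffs (7, 1).
Row gets 5 moving first and 7 moving second, so Row prefers to move second.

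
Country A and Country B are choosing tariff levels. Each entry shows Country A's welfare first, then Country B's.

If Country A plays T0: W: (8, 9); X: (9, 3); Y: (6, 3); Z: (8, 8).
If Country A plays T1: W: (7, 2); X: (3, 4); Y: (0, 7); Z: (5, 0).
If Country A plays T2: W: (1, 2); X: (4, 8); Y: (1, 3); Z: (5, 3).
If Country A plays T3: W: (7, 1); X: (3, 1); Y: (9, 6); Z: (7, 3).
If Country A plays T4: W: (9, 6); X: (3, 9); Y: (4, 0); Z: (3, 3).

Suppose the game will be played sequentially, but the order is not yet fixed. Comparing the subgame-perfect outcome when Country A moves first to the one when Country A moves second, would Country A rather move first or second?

If Country A leads: Country B's best replies are T0→W, T1→Y, T2→X, T3→Y, T4→X; Country A's induced payoffs 8, 0, 4, 9, 3; outcome (T3, Y), payoffs (9, 6).
If Country B leads: Country A's best replies are W→T4, X→T0, Y→T3, Z→T0; Country B's induced payoffs 6, 3, 6, 8; outcome (T0, Z), payoffs (8, 8).
Country A gets 9 moving first and 8 moving second, so Country A prefers to move first.

first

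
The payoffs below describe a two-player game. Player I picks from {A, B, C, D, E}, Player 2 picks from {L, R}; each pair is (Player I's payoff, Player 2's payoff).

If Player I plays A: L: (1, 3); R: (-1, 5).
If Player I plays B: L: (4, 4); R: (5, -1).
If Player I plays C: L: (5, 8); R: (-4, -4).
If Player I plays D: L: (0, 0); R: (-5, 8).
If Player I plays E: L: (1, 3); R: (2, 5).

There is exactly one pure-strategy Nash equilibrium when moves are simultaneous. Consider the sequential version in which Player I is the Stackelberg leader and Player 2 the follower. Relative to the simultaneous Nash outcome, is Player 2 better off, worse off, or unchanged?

unchanged

Solve by backward induction (Player I leads).
- A → Player 2 plays R (best of 3, 5); Player I gets -1.
- B → Player 2 plays L (best of 4, -1); Player I gets 4.
- C → Player 2 plays L (best of 8, -4); Player I gets 5.
- D → Player 2 plays R (best of 0, 8); Player I gets -5.
- E → Player 2 plays R (best of 3, 5); Player I gets 2.
Player I's induced payoffs are -1, 4, 5, -5, 2, so Player I commits to C. Subgame-perfect outcome: (C, L) with payoffs (5, 8).
Now find the simultaneous Nash equilibrium.
Player I's best replies: L→C; R→B.
Player 2's best replies: A→R; B→L; C→L; D→R; E→R.
The unique mutual best reply is (C, L), giving (5, 8).
Player 2 earns 8 sequentially versus 8 at the Nash outcome: unchanged.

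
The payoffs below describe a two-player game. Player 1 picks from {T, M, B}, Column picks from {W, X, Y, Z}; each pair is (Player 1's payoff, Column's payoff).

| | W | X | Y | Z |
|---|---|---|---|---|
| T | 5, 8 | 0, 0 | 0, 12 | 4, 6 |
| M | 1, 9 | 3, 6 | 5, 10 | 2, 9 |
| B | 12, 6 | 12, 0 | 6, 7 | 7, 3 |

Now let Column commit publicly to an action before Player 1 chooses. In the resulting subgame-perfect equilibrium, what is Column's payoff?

7

Backward induction with Column moving first.
- W: Player 1 compares 5, 1, 12 and picks B; Column would get 6.
- X: Player 1 compares 0, 3, 12 and picks B; Column would get 0.
- Y: Player 1 compares 0, 5, 6 and picks B; Column would get 7.
- Z: Player 1 compares 4, 2, 7 and picks B; Column would get 3.
Column's induced payoffs are 6, 0, 7, 3, so Column commits to Y. Subgame-perfect outcome: (B, Y) with payoffs (6, 7).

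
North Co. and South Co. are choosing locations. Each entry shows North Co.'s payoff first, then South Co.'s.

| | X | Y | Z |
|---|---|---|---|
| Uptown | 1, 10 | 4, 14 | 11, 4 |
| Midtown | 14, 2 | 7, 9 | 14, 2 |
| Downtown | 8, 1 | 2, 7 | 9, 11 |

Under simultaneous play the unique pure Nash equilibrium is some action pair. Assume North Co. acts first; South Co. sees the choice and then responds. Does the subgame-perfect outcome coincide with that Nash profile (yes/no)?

no

South Co. best-responds to each possible North Co. move:
- Uptown: South Co. compares 10, 14, 4 and picks Y; North Co. would get 4.
- Midtown: South Co. compares 2, 9, 2 and picks Y; North Co. would get 7.
- Downtown: South Co. compares 1, 7, 11 and picks Z; North Co. would get 9.
North Co.'s induced payoffs are 4, 7, 9, so North Co. commits to Downtown. Subgame-perfect outcome: (Downtown, Z) with payoffs (9, 11).
Now find the simultaneous Nash equilibrium.
North Co.'s best replies: X→Midtown; Y→Midtown; Z→Midtown.
South Co.'s best replies: Uptown→Y; Midtown→Y; Downtown→Z.
Only (Midtown, Y) has each player best-responding; Nash payoffs (7, 9).
Sequential outcome (Downtown, Z) differs from the Nash profile (Midtown, Y).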